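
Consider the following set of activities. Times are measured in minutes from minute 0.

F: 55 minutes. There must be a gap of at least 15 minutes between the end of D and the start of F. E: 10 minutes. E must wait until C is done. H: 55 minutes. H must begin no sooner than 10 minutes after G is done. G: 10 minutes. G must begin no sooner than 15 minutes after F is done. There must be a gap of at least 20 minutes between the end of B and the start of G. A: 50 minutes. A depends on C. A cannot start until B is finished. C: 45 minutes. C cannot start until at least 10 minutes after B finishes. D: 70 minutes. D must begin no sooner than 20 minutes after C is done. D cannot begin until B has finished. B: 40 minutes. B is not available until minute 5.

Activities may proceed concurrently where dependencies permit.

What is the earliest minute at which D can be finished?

190

B waits on its own release at minute 5, so it starts at minute 5 and finishes at 5 + 40 = minute 45.
C cannot begin until B (finishes minute 45, plus 10-minute gap → minute 55). It runs from minute 55 to 55 + 45 = minute 100.
D has to wait for C (finishes minute 100, plus 20-minute gap → minute 120); B (finishes minute 45). The latest of these is minute 120, so D runs minute 120 to 120 + 70 = minute 190.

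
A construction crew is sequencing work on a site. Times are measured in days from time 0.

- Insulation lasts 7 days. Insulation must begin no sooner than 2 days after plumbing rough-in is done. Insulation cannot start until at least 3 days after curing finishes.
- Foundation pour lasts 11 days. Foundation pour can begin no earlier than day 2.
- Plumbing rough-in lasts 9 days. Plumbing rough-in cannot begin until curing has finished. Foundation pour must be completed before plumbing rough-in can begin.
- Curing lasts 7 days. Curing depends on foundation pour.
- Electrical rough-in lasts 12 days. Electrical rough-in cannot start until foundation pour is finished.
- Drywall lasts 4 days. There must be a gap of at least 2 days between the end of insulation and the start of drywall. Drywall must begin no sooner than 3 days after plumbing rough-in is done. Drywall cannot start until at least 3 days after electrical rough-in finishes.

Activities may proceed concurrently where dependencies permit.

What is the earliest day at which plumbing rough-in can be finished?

Foundation pour cannot begin until its own release at day 2. It runs from day 2 to 2 + 11 = day 13.
After foundation pour (finishes day 13), curing can start at day 13 and finishes at day 20.
Plumbing rough-in needs all of curing (finishes day 20); foundation pour (finishes day 13). That puts its earliest start at day 20; it finishes at 20 + 9 = day 29.

29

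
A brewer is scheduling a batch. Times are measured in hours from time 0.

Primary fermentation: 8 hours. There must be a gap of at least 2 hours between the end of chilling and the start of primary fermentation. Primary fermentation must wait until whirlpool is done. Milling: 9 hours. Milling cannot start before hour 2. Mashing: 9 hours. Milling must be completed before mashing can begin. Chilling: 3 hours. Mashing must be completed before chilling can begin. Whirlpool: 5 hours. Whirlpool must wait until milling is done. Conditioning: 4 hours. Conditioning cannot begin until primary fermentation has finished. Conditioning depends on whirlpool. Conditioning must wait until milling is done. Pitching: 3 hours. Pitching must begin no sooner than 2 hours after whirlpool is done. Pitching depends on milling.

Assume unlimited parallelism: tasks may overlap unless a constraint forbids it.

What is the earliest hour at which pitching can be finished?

21

After its own release at hour 2, milling can start at hour 2 and finishes at hour 11.
Whirlpool cannot begin until milling (finishes hour 11). It runs from hour 11 to 11 + 5 = hour 16.
Pitching cannot start until whirlpool (finishes hour 16, plus 2-hour gap → hour 18); milling (finishes hour 11). The controlling bound is hour 18, so pitching finishes at 18 + 3 = hour 21.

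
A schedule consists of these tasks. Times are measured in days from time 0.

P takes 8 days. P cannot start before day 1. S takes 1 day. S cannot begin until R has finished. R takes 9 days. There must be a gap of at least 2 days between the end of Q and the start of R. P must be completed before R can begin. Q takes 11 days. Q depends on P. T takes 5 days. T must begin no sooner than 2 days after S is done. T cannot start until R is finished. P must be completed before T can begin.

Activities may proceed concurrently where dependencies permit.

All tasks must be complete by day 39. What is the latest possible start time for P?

1

To finish by day 39, T (duration 5) must start no later than day 34.
S feeds into T (must start by day 34, minus 2-day gap → day 32); so S must finish by day 32 and therefore start by day 31.
R feeds S (must start by day 31); T (must start by day 34). Taking the minimum, R must finish by day 31 and start by 31 − 9 = day 22.
Q must finish before R (must start by day 22, minus 2-day gap → day 20). With an 11-day duration, Q must start by 20 − 11 = day 9.
For P: Q (must start by day 9); R (must start by day 22); T (must start by day 34). The most restrictive is day 9; with an 8-day duration, P must start by day 1.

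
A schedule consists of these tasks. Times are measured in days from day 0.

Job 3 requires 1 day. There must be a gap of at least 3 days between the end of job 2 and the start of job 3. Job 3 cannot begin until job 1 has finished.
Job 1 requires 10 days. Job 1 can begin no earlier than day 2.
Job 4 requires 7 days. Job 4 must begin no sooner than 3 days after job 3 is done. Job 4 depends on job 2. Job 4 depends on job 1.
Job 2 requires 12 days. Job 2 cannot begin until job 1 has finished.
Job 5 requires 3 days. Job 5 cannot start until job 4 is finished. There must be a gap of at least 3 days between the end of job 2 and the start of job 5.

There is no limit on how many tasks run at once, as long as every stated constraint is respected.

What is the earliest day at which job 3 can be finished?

28

Job 1 cannot begin until its own release at day 2. It runs from day 2 to 2 + 10 = day 12.
After job 1 (finishes day 12), job 2 can start at day 12 and finishes at day 24.
Job 3 has to wait for job 2 (finishes day 24, plus 3-day gap → day 27); job 1 (finishes day 12). The latest of these is day 27, so job 3 runs day 27 to 27 + 1 = day 28.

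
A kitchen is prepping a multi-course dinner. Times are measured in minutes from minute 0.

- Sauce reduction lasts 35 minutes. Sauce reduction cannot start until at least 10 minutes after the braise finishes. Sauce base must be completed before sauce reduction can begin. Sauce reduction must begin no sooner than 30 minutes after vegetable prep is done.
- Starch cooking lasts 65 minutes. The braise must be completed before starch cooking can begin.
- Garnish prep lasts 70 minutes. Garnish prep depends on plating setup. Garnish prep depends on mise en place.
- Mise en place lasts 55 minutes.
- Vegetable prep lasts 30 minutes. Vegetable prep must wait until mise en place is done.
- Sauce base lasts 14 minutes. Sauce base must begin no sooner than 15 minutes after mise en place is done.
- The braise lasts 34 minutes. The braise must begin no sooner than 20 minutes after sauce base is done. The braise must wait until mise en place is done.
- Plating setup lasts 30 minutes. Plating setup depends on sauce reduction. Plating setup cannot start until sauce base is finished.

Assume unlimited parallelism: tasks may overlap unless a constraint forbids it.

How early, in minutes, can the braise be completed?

138

Mise en place has no prerequisites, so it starts at minute 0 and finishes at minute 55.
After mise en place (finishes minute 55, plus 15-minute gap → minute 70), sauce base can start at minute 70 and finishes at minute 84.
The braise cannot start until sauce base (finishes minute 84, plus 20-minute gap → minute 104); mise en place (finishes minute 55). The controlling bound is minute 104, so the braise finishes at 104 + 34 = minute 138.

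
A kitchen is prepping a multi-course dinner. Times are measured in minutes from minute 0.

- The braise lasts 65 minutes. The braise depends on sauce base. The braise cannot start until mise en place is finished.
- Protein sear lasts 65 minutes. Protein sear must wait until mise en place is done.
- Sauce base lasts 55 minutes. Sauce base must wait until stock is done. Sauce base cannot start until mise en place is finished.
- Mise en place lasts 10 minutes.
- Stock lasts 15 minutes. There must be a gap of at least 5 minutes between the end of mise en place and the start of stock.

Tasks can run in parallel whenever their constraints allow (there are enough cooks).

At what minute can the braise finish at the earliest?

Mise en place can start immediately at minute 0; it finishes at minute 10.
Stock cannot begin until mise en place (finishes minute 10, plus 5-minute gap → minute 15). It runs from minute 15 to 15 + 15 = minute 30.
Sauce base cannot start until stock (finishes minute 30); mise en place (finishes minute 10). The controlling bound is minute 30, so sauce base finishes at 30 + 55 = minute 85.
The braise cannot start until sauce base (finishes minute 85); mise en place (finishes minute 10). The controlling bound is minute 85, so the braise finishes at 85 + 65 = minute 150.

150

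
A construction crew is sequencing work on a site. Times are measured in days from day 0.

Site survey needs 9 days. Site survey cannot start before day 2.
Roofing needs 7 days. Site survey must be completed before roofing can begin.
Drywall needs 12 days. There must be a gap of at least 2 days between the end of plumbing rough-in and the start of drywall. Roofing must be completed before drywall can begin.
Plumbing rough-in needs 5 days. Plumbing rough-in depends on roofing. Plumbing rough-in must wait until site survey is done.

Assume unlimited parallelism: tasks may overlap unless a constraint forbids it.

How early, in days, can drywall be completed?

37

Site survey waits on its own release at day 2, so it starts at day 2 and finishes at 2 + 9 = day 11.
After site survey (finishes day 11), roofing can start at day 11 and finishes at day 18.
Plumbing rough-in needs all of roofing (finishes day 18); site survey (finishes day 11). That puts its earliest start at day 18; it finishes at 18 + 5 = day 23.
Drywall has to wait for plumbing rough-in (finishes day 23, plus 2-day gap → day 25); roofing (finishes day 18). The latest of these is day 25, so drywall runs day 25 to 25 + 12 = day 37.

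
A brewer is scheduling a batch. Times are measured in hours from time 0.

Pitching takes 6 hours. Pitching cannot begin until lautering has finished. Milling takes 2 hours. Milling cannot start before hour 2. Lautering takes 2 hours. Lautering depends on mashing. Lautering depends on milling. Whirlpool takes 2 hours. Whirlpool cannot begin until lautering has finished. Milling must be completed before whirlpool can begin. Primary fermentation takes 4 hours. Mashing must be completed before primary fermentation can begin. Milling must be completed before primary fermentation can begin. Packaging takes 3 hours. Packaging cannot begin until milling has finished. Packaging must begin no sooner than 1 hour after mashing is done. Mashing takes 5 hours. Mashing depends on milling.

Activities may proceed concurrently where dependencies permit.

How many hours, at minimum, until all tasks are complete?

17

Milling waits on its own release at hour 2, so it starts at hour 2 and finishes at 2 + 2 = hour 4.
Mashing waits on milling (finishes hour 4), so it starts at hour 4 and finishes at 4 + 5 = hour 9.
Packaging has to wait for milling (finishes hour 4); mashing (finishes hour 9, plus 1-hour gap → hour 10). The latest of these is hour 10, so packaging runs hour 10 to 10 + 3 = hour 13.
Primary fermentation has to wait for mashing (finishes hour 9); milling (finishes hour 4). The latest of these is hour 9, so primary fermentation runs hour 9 to 9 + 4 = hour 13.
For lautering: mashing (finishes hour 9); milling (finishes hour 4). Taking the maximum gives a start of hour 9, and it finishes at 9 + 2 = hour 11.
Pitching waits on lautering (finishes hour 11), so it starts at hour 11 and finishes at 11 + 6 = hour 17.
Whirlpool has to wait for lautering (finishes hour 11); milling (finishes hour 4). The latest of these is hour 11, so whirlpool runs hour 11 to 11 + 2 = hour 13.
All tasks are finished once the last one completes. Finish times: Milling at 4, Mashing at 9, Lautering at 11, Whirlpool at 13, Pitching at 17, Primary fermentation at 13, Packaging at 13. The latest is hour 17.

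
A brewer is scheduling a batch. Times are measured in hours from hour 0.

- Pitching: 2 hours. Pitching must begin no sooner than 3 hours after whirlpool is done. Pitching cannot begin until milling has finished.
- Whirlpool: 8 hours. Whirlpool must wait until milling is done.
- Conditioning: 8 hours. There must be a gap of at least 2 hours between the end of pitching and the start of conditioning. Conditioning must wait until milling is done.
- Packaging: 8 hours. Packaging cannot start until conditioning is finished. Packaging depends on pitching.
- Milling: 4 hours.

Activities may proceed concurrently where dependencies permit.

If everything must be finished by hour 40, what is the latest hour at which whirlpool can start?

To finish by hour 40, packaging (duration 8) must start no later than hour 32.
Conditioning feeds into packaging (must start by hour 32); so conditioning must finish by hour 32 and therefore start by hour 24.
Pitching must finish in time for conditioning (must start by hour 24, minus 2-hour gap → hour 22); packaging (must start by hour 32). The tightest is hour 22, so pitching must start by 22 − 2 = hour 20.
Since pitching (must start by hour 20, minus 3-hour gap → hour 17) depends on it, whirlpool must finish by hour 17. Backing off its 8-hour duration gives a latest start of hour 9.

9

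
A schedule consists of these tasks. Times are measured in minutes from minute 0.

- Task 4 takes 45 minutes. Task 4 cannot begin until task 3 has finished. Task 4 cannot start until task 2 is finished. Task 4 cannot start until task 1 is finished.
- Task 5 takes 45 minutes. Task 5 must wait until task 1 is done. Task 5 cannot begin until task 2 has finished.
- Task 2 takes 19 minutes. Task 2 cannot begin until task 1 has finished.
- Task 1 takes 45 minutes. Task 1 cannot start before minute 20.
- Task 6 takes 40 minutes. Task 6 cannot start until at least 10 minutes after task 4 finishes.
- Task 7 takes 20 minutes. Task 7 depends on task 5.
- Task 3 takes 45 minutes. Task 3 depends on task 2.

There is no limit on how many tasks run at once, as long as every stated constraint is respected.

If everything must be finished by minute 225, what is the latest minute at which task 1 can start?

Task 6 must finish by minute 225; it takes 40 minutes, so it must start by 225 − 40 = minute 185.
Task 4 has to be done before task 6 (must start by minute 185, minus 10-minute gap → minute 175). That means finishing by minute 175, i.e. starting by 175 − 45 = minute 130.
Task 3 must finish before task 4 (must start by minute 130). With a 45-minute duration, task 3 must start by 130 − 45 = minute 85.
Nothing follows task 7; the deadline of minute 225 is its only limit. It must start by 225 − 20 = minute 205.
Task 5 has to be done before task 7 (must start by minute 205). That means finishing by minute 205, i.e. starting by 205 − 45 = minute 160.
Task 2 has several dependents: task 3 (must start by minute 85); task 4 (must start by minute 130); task 5 (must start by minute 160). The earliest of those limits is minute 85, so task 2 must start by 85 − 19 = minute 66.
Task 1 must finish in time for task 2 (must start by minute 66); task 4 (must start by minute 130); task 5 (must start by minute 160). The tightest is minute 66, so task 1 must start by 66 − 45 = minute 21.

21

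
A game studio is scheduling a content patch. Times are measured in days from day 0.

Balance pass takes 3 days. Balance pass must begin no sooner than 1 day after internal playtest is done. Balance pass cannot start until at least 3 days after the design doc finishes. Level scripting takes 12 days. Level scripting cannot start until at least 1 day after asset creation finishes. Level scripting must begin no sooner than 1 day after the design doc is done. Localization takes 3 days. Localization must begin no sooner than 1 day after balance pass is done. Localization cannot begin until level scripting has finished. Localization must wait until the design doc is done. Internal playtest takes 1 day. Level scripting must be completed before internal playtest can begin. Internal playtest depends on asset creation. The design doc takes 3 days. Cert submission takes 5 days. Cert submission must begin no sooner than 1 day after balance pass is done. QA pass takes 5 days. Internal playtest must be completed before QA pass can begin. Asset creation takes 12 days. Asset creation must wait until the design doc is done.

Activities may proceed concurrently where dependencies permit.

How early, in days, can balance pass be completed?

33

The design doc can start immediately at day 0; it finishes at day 3.
Asset creation cannot begin until the design doc (finishes day 3). It runs from day 3 to 3 + 12 = day 15.
For level scripting: asset creation (finishes day 15, plus 1-day gap → day 16); the design doc (finishes day 3, plus 1-day gap → day 4). Taking the maximum gives a start of day 16, and it finishes at 16 + 12 = day 28.
Internal playtest needs all of level scripting (finishes day 28); asset creation (finishes day 15). That puts its earliest start at day 28; it finishes at 28 + 1 = day 29.
For balance pass: internal playtest (finishes day 29, plus 1-day gap → day 30); the design doc (finishes day 3, plus 3-day gap → day 6). Taking the maximum gives a start of day 30, and it finishes at 30 + 3 = day 33.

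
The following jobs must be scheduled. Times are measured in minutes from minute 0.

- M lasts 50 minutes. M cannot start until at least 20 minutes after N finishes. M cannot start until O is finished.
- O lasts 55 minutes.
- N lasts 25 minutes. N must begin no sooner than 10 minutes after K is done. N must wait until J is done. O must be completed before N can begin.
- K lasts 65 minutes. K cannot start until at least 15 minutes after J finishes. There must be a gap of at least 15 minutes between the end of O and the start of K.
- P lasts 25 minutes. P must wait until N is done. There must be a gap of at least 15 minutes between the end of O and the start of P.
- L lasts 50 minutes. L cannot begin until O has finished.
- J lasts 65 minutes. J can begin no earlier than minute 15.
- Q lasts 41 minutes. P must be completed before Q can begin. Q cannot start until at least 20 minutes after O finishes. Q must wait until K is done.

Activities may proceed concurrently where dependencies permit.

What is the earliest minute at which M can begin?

O has no prerequisites, so it starts at minute 0 and finishes at minute 55.
After its own release at minute 15, J can start at minute 15 and finishes at minute 80.
K needs all of J (finishes minute 80, plus 15-minute gap → minute 95); O (finishes minute 55, plus 15-minute gap → minute 70). That puts its earliest start at minute 95; it finishes at 95 + 65 = minute 160.
N cannot start until K (finishes minute 160, plus 10-minute gap → minute 170); J (finishes minute 80); O (finishes minute 55). The controlling bound is minute 170, so N finishes at 170 + 25 = minute 195.
M waits on N (finishes minute 195, plus 20-minute gap → minute 215); O (finishes minute 55). The latest of these is minute 215, which is the earliest M can start.

215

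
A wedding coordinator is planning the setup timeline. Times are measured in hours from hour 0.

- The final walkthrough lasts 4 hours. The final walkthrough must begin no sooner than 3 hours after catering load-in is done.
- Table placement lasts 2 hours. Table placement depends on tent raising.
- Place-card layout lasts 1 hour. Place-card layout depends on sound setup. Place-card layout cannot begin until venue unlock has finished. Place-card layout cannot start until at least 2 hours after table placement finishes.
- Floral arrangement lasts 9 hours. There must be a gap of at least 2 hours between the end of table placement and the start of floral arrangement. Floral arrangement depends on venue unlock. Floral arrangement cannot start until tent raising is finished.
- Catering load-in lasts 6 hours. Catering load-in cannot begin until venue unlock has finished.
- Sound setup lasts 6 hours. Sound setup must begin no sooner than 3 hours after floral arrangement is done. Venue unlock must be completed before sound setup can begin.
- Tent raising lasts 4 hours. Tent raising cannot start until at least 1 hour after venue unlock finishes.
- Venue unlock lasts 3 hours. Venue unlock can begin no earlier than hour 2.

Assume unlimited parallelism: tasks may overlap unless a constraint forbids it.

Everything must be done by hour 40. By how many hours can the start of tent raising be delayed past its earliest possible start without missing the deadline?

7

After its own release at hour 2, venue unlock can start at hour 2 and finishes at hour 5.
Tent raising cannot begin until venue unlock (finishes hour 5, plus 1-hour gap → hour 6). It runs from hour 6 to 6 + 4 = hour 10.

Working backward from the deadline:
Place-card layout has no dependents, so it just needs to finish by hour 40. Starting by 40 − 1 = hour 39 achieves that.
Sound setup feeds into place-card layout (must start by hour 39); so sound setup must finish by hour 39 and therefore start by hour 33.
Since sound setup (must start by hour 33, minus 3-hour gap → hour 30) depends on it, floral arrangement must finish by hour 30. Backing off its 9-hour duration gives a latest start of hour 21.
Table placement has several dependents: floral arrangement (must start by hour 21, minus 2-hour gap → hour 19); place-card layout (must start by hour 39, minus 2-hour gap → hour 37). The earliest of those limits is hour 19, so table placement must start by 19 − 2 = hour 17.
Tent raising feeds table placement (must start by hour 17); floral arrangement (must start by hour 21). Taking the minimum, tent raising must finish by hour 17 and start by 17 − 4 = hour 13.
So tent raising can start as early as hour 6 and as late as hour 13, giving 13 − 6 = 7 hours of slack.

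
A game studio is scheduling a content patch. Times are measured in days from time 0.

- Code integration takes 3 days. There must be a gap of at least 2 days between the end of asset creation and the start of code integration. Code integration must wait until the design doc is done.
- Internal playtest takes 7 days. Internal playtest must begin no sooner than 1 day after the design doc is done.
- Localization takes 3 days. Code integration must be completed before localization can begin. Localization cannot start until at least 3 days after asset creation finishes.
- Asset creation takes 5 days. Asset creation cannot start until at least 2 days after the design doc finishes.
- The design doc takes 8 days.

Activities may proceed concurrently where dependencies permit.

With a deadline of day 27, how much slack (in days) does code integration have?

4

The design doc has no prerequisites, so it starts at day 0 and finishes at day 8.
After the design doc (finishes day 8, plus 2-day gap → day 10), asset creation can start at day 10 and finishes at day 15.
Code integration needs all of asset creation (finishes day 15, plus 2-day gap → day 17); the design doc (finishes day 8). That puts its earliest start at day 17; it finishes at 17 + 3 = day 20.

Working backward from the deadline:
Nothing follows localization; the deadline of day 27 is its only limit. It must start by 27 − 3 = day 24.
Since localization (must start by day 24) depends on it, code integration must finish by day 24. Backing off its 3-day duration gives a latest start of day 21.
So code integration can start as early as day 17 and as late as day 21, giving 21 − 17 = 4 days of slack.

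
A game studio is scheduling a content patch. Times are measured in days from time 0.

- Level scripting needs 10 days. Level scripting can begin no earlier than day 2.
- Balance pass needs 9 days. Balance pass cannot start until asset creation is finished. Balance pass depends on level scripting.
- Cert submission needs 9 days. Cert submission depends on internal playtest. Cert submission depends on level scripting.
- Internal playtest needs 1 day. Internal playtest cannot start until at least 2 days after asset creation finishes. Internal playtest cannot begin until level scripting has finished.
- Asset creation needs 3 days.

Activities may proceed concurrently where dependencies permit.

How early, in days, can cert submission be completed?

Level scripting cannot begin until its own release at day 2. It runs from day 2 to 2 + 10 = day 12.
Asset creation can start immediately at day 0; it finishes at day 3.
Internal playtest needs all of asset creation (finishes day 3, plus 2-day gap → day 5); level scripting (finishes day 12). That puts its earliest start at day 12; it finishes at 12 + 1 = day 13.
Cert submission needs all of internal playtest (finishes day 13); level scripting (finishes day 12). That puts its earliest start at day 13; it finishes at 13 + 9 = day 22.

22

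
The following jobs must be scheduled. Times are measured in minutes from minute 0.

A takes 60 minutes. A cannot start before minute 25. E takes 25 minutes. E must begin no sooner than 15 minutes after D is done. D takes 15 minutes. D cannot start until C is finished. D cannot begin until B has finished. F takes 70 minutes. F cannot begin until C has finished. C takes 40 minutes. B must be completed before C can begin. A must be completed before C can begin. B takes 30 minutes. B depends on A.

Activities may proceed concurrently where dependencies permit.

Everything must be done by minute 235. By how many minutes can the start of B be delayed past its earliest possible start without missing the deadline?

10

A cannot begin until its own release at minute 25. It runs from minute 25 to 25 + 60 = minute 85.
B waits on A (finishes minute 85), so it starts at minute 85 and finishes at 85 + 30 = minute 115.

Working backward from the deadline:
E has no dependents, so it just needs to finish by minute 235. Starting by 235 − 25 = minute 210 achieves that.
D has to be done before E (must start by minute 210, minus 15-minute gap → minute 195). That means finishing by minute 195, i.e. starting by 195 − 15 = minute 180.
Nothing follows F; the deadline of minute 235 is its only limit. It must start by 235 − 70 = minute 165.
For C: D (must start by minute 180); F (must start by minute 165). The most restrictive is minute 165; with a 40-minute duration, C must start by minute 125.
For B: C (must start by minute 125); D (must start by minute 180). The most restrictive is minute 125; with a 30-minute duration, B must start by minute 95.
So B can start as early as minute 85 and as late as minute 95, giving 95 − 85 = 10 minutes of slack.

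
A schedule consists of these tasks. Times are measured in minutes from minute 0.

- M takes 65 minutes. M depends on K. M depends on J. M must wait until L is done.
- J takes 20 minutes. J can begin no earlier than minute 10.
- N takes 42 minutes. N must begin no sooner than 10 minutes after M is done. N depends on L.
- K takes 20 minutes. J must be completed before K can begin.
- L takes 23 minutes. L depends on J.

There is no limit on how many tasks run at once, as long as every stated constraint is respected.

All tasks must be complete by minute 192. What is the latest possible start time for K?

Nothing follows N; the deadline of minute 192 is its only limit. It must start by 192 − 42 = minute 150.
M must finish before N (must start by minute 150, minus 10-minute gap → minute 140). With a 65-minute duration, M must start by 140 − 65 = minute 75.
K must finish before M (must start by minute 75). With a 20-minute duration, K must start by 75 − 20 = minute 55.

55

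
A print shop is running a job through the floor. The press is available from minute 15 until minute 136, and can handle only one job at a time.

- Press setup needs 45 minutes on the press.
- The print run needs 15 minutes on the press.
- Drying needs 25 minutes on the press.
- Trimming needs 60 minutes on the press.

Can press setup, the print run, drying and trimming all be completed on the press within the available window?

The press window is 136 − 15 = 121 minutes.
Running back to back, the jobs need 45 + 15 + 25 + 60 = 145 minutes on the press.
Since 145 > 121, they cannot all fit.

No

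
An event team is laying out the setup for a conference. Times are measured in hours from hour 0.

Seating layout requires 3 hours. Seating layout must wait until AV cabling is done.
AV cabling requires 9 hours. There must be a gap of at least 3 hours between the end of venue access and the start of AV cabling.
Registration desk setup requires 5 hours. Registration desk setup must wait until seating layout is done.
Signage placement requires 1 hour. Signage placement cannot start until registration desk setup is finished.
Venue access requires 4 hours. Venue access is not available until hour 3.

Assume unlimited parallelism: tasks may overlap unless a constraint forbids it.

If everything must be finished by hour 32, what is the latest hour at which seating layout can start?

Signage placement has no dependents, so it just needs to finish by hour 32. Starting by 32 − 1 = hour 31 achieves that.
Since signage placement (must start by hour 31) depends on it, registration desk setup must finish by hour 31. Backing off its 5-hour duration gives a latest start of hour 26.
Since registration desk setup (must start by hour 26) depends on it, seating layout must finish by hour 26. Backing off its 3-hour duration gives a latest start of hour 23.

23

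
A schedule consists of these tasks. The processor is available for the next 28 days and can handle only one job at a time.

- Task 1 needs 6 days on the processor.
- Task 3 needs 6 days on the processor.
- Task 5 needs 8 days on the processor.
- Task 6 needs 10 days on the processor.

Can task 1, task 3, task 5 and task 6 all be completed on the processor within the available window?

No

Running back to back, the jobs need 6 + 6 + 8 + 10 = 30 days on the processor.
Since 30 > 28, they cannot all fit.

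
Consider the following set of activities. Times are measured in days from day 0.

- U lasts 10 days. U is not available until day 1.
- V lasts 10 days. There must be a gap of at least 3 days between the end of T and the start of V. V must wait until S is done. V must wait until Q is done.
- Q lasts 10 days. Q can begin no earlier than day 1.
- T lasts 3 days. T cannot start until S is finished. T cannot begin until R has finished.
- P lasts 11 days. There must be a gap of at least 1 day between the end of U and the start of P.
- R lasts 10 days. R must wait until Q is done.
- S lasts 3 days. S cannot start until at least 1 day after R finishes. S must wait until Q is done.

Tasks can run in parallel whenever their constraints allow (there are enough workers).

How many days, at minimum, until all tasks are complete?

U cannot begin until its own release at day 1. It runs from day 1 to 1 + 10 = day 11.
P cannot begin until U (finishes day 11, plus 1-day gap → day 12). It runs from day 12 to 12 + 11 = day 23.
Q cannot begin until its own release at day 1. It runs from day 1 to 1 + 10 = day 11.
R waits on Q (finishes day 11), so it starts at day 11 and finishes at 11 + 10 = day 21.
S cannot start until R (finishes day 21, plus 1-day gap → day 22); Q (finishes day 11). The controlling bound is day 22, so S finishes at 22 + 3 = day 25.
T needs all of S (finishes day 25); R (finishes day 21). That puts its earliest start at day 25; it finishes at 25 + 3 = day 28.
For V: T (finishes day 28, plus 3-day gap → day 31); S (finishes day 25); Q (finishes day 11). Taking the maximum gives a start of day 31, and it finishes at 31 + 10 = day 41.
All tasks are finished once the last one completes. Finish times: P at 23, Q at 11, R at 21, S at 25, T at 28, U at 11, V at 41. The latest is day 41.

41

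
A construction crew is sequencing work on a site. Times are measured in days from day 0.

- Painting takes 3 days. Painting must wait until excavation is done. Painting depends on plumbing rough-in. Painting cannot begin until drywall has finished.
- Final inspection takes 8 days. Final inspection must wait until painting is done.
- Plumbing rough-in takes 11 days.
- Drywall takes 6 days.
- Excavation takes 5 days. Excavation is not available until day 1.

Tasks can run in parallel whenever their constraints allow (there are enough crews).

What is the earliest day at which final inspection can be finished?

22

Drywall has no prerequisites, so it starts at day 0 and finishes at day 6.
Nothing blocks plumbing rough-in, so it runs from day 0 to day 11.
Excavation waits on its own release at day 1, so it starts at day 1 and finishes at 1 + 5 = day 6.
Painting cannot start until excavation (finishes day 6); plumbing rough-in (finishes day 11); drywall (finishes day 6). The controlling bound is day 11, so painting finishes at 11 + 3 = day 14.
Final inspection waits on painting (finishes day 14), so it starts at day 14 and finishes at 14 + 8 = day 22.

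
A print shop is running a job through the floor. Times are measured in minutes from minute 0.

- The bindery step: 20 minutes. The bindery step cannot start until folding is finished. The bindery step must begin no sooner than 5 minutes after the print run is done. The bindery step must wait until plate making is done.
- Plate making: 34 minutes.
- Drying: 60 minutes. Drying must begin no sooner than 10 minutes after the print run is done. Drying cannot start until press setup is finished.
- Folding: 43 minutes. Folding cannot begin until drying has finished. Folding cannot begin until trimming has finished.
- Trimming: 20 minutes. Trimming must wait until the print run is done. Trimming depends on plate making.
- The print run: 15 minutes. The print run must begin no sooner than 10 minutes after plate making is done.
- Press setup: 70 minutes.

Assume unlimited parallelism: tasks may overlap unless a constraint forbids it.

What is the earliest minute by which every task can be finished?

Press setup has no prerequisites, so it starts at minute 0 and finishes at minute 70.
Nothing blocks plate making, so it runs from minute 0 to minute 34.
The print run waits on plate making (finishes minute 34, plus 10-minute gap → minute 44), so it starts at minute 44 and finishes at 44 + 15 = minute 59.
Trimming has to wait for the print run (finishes minute 59); plate making (finishes minute 34). The latest of these is minute 59, so trimming runs minute 59 to 59 + 20 = minute 79.
Drying has to wait for the print run (finishes minute 59, plus 10-minute gap → minute 69); press setup (finishes minute 70). The latest of these is minute 70, so drying runs minute 70 to 70 + 60 = minute 130.
Folding needs all of drying (finishes minute 130); trimming (finishes minute 79). That puts its earliest start at minute 130; it finishes at 130 + 43 = minute 173.
The bindery step needs all of folding (finishes minute 173); the print run (finishes minute 59, plus 5-minute gap → minute 64); plate making (finishes minute 34). That puts its earliest start at minute 173; it finishes at 173 + 20 = minute 193.
All tasks are finished once the last one completes. Finish times: Plate making at 34, Press setup at 70, The print run at 59, Drying at 130, Trimming at 79, Folding at 173, The bindery step at 193. The latest is minute 193.

193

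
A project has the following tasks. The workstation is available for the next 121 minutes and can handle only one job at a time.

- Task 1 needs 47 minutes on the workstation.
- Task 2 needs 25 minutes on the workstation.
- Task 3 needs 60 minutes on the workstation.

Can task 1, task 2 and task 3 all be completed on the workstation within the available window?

No

Running back to back, the jobs need 47 + 25 + 60 = 132 minutes on the workstation.
Since 132 > 121, they cannot all fit.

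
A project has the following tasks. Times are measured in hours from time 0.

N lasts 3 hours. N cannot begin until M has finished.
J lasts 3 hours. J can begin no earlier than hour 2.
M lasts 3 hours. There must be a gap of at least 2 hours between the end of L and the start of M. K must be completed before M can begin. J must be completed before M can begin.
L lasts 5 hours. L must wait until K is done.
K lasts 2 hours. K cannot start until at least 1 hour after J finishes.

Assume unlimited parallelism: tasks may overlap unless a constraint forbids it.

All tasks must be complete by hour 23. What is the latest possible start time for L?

10

N has no dependents, so it just needs to finish by hour 23. Starting by 23 − 3 = hour 20 achieves that.
M feeds into N (must start by hour 20); so M must finish by hour 20 and therefore start by hour 17.
L must finish before M (must start by hour 17, minus 2-hour gap → hour 15). With a 5-hour duration, L must start by 15 − 5 = hour 10.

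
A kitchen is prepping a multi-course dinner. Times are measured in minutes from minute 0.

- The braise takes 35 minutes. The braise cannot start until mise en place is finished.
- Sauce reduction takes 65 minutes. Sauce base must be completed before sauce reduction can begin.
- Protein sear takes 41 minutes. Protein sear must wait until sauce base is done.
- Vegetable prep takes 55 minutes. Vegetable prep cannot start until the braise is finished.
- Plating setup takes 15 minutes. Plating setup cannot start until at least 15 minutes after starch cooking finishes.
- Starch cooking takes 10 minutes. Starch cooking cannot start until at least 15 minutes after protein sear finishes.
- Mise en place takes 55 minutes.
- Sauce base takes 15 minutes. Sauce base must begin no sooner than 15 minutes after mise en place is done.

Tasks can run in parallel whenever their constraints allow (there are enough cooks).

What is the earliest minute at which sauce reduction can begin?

Mise en place can start immediately at minute 0; it finishes at minute 55.
After mise en place (finishes minute 55, plus 15-minute gap → minute 70), sauce base can start at minute 70 and finishes at minute 85.
Sauce reduction waits on sauce base (finishes minute 85), so the earliest it can start is minute 85.

85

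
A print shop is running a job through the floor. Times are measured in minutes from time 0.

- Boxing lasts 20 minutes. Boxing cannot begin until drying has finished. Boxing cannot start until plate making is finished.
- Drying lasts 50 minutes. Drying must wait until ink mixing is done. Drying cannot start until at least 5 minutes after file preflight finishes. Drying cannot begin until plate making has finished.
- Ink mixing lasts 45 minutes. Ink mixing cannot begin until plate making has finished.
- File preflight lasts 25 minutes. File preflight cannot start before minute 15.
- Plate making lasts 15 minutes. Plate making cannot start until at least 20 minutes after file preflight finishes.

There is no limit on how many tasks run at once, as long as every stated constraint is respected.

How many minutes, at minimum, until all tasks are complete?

190

File preflight waits on its own release at minute 15, so it starts at minute 15 and finishes at 15 + 25 = minute 40.
Plate making waits on file preflight (finishes minute 40, plus 20-minute gap → minute 60), so it starts at minute 60 and finishes at 60 + 15 = minute 75.
Ink mixing cannot begin until plate making (finishes minute 75). It runs from minute 75 to 75 + 45 = minute 120.
Drying needs all of ink mixing (finishes minute 120); file preflight (finishes minute 40, plus 5-minute gap → minute 45); plate making (finishes minute 75). That puts its earliest start at minute 120; it finishes at 120 + 50 = minute 170.
Boxing has to wait for drying (finishes minute 170); plate making (finishes minute 75). The latest of these is minute 170, so boxing runs minute 170 to 170 + 20 = minute 190.
All tasks are finished once the last one completes. Finish times: File preflight at 40, Plate making at 75, Ink mixing at 120, Drying at 170, Boxing at 190. The latest is minute 190.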